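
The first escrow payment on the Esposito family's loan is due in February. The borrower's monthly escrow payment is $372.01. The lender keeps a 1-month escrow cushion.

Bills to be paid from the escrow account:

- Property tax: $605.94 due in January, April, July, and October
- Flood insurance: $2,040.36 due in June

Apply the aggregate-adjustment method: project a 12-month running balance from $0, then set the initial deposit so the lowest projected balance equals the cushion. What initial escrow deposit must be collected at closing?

$1,392.19

Cushion = 1 × $372.01 = $372.01
Trial balance (start $0, +$372.01 each month, − disbursements):
  Feb: +$372.01 → $372.01
  Mar: +$372.01 → $744.02
  Apr: +$372.01 − $605.94 → $510.09
  May: +$372.01 → $882.10
  Jun: +$372.01 − $2,040.36 → -$786.25
  Jul: +$372.01 − $605.94 → -$1,020.18
  Aug: +$372.01 → -$648.17
  Sep: +$372.01 → -$276.16
  Oct: +$372.01 − $605.94 → -$510.09
  Nov: +$372.01 → -$138.08
  Dec: +$372.01 → $233.93
  Jan: +$372.01 − $605.94 → $0.00
Lowest trial balance = -$1,020.18 (Jul)
Initial deposit = cushion − low point = $372.01 − (-$1,020.18) = $1,392.19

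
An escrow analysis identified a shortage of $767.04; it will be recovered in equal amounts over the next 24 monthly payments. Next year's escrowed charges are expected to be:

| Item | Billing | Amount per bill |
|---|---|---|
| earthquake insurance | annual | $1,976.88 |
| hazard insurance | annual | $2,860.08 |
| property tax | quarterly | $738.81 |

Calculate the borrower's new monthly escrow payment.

Earthquake insurance — $1,976.88 per year
Hazard insurance — $2,860.08 per year
Property tax — $738.81 × 4 = $2,955.24 per year
Yearly total = $1,976.88 + $2,860.08 + $2,955.24 = $7,792.20
Monthly = $7,792.20 ÷ 12 = $649.35
Shortage per month = $767.04 ÷ 24 = $31.96
New monthly escrow = $649.35 + $31.96 = $681.31

$681.31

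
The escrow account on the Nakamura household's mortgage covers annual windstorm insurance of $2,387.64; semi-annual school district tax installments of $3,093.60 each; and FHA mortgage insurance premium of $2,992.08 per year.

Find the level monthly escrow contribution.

$963.91

Windstorm insurance — $2,387.64
School district tax — $3,093.60 × 2 = $6,187.20
FHA mortgage insurance premium — $2,992.08
Annual escrow total = $2,387.64 + $6,187.20 + $2,992.08 = $11,566.92
Monthly = $11,566.92 / 12 = $963.91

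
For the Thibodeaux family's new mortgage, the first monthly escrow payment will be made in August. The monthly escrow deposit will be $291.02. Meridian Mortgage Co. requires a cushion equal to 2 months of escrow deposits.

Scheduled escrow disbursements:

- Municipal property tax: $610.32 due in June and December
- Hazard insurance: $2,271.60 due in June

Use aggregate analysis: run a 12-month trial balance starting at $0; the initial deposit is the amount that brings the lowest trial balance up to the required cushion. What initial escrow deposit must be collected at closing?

$873.06

Cushion = 2 × $291.02 = $582.04
Trial balance (start $0, +$291.02 each month, − disbursements):
  Aug: +$291.02 → $291.02
  Sep: +$291.02 → $582.04
  Oct: +$291.02 → $873.06
  Nov: +$291.02 → $1,164.08
  Dec: +$291.02 − $610.32 → $844.78
  Jan: +$291.02 → $1,135.80
  Feb: +$291.02 → $1,426.82
  Mar: +$291.02 → $1,717.84
  Apr: +$291.02 → $2,008.86
  May: +$291.02 → $2,299.88
  Jun: +$291.02 − $2,881.92 → -$291.02
  Jul: +$291.02 → $0.00
Lowest trial balance = -$291.02 (Jun)
Initial deposit = cushion − low point = $582.04 − (-$291.02) = $873.06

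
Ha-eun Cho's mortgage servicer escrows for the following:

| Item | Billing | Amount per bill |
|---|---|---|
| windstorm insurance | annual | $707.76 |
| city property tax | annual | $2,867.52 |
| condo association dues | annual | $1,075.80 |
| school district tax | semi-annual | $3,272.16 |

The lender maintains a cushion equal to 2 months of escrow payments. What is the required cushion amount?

Windstorm insurance: $707.76 per year
City property tax: $2,867.52 per year
Condo association dues: $1,075.80 per year
School district tax: $3,272.16 × 2 = $6,544.32 per year
Yearly total = $11,195.40
Monthly = $11,195.40 ÷ 12 = $932.95
Reserve = 2 × $932.95 = $1,865.90

$1,865.90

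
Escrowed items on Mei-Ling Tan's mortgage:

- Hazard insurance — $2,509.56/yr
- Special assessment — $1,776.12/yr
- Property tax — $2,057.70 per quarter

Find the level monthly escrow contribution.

Hazard insurance — $2,509.56 per year
Special assessment — $1,776.12 per year
Property tax — $2,057.70 × 4 = $8,230.80 per year
Annual escrow total = $2,509.56 + $1,776.12 + $8,230.80 = $12,516.48
Per month = $12,516.48 ÷ 12 = $1,043.04

$1,043.04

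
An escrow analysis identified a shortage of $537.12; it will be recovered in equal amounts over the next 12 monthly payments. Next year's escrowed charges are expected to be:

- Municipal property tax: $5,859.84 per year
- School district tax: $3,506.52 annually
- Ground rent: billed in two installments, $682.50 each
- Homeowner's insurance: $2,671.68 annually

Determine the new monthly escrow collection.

$1,161.68

Municipal property tax — $5,859.84
School district tax — $3,506.52
Ground rent — $682.50 × 2 = $1,365.00
Homeowner's insurance — $2,671.68
Combined annual = $13,403.04
Monthly escrow = $13,403.04 / 12 = $1,116.92
Monthly shortage recovery: $537.12 ÷ 12 = $44.76
Adjusted monthly = $1,116.92 + $44.76 = $1,161.68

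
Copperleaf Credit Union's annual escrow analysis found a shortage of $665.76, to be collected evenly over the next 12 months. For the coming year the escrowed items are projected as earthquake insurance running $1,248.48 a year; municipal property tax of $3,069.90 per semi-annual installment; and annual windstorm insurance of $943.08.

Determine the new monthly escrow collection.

Earthquake insurance: $1,248.48/yr
Municipal property tax: $3,069.90 × 2 = $6,139.80/yr
Windstorm insurance: $943.08/yr
Yearly total = $8,331.36
Monthly escrow = $8,331.36 / 12 = $694.28
Shortage per month = $665.76 / 12 = $55.48
New monthly escrow = $694.28 + $55.48 = $749.76

$749.76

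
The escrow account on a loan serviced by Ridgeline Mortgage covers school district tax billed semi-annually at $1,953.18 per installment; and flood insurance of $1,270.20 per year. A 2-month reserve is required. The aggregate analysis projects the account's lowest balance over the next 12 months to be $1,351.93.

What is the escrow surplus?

School district tax = $1,953.18 × 2 = $3,906.36/yr
Flood insurance = $1,270.20/yr
Total per year = $3,906.36 + $1,270.20 = $5,176.56
Base monthly escrow = $5,176.56 ÷ 12 = $431.38
Required reserve = 2 × $431.38 = $862.76
Surplus = $1,351.93 − $862.76 = $489.17

$489.17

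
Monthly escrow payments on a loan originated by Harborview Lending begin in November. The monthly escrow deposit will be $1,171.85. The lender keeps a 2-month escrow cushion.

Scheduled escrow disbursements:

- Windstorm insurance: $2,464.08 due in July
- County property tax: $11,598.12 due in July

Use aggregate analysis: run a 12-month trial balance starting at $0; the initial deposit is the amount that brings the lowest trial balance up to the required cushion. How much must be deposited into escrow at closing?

Cushion = 2 × $1,171.85 = $2,343.70
Trial balance (start $0, +$1,171.85 each month, − disbursements):
  Nov: +$1,171.85 → $1,171.85
  Dec: +$1,171.85 → $2,343.70
  Jan: +$1,171.85 → $3,515.55
  Feb: +$1,171.85 → $4,687.40
  Mar: +$1,171.85 → $5,859.25
  Apr: +$1,171.85 → $7,031.10
  May: +$1,171.85 → $8,202.95
  Jun: +$1,171.85 → $9,374.80
  Jul: +$1,171.85 − $14,062.20 → -$3,515.55
  Aug: +$1,171.85 → -$2,343.70
  Sep: +$1,171.85 → -$1,171.85
  Oct: +$1,171.85 → $0.00
Lowest trial balance = -$3,515.55 (Jul)
Initial deposit = cushion − low point = $2,343.70 − (-$3,515.55) = $5,859.25

$5,859.25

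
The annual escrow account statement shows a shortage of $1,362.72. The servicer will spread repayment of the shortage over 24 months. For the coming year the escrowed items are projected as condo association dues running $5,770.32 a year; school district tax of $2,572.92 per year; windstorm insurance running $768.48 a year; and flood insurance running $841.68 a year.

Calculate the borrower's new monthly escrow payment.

Condo association dues — $5,770.32/yr
School district tax — $2,572.92/yr
Windstorm insurance — $768.48/yr
Flood insurance — $841.68/yr
Combined annual = $5,770.32 + $2,572.92 + $768.48 + $841.68 = $9,953.40
Monthly escrow = $9,953.40 ÷ 12 = $829.45
Monthly shortage recovery: $1,362.72 ÷ 24 = $56.78
New monthly escrow = $829.45 + $56.78 = $886.23

$886.23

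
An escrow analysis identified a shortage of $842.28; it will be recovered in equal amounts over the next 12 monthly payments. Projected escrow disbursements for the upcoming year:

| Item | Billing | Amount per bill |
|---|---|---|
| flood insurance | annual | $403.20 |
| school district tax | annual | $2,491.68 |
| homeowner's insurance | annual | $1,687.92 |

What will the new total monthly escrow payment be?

$452.09

Flood insurance: $403.20
School district tax: $2,491.68
Homeowner's insurance: $1,687.92
Total per year = $403.20 + $2,491.68 + $1,687.92 = $4,582.80
Monthly escrow = $4,582.80 / 12 = $381.90
Monthly shortage recovery: $842.28 ÷ 12 = $70.19
New monthly escrow = $381.90 + $70.19 = $452.09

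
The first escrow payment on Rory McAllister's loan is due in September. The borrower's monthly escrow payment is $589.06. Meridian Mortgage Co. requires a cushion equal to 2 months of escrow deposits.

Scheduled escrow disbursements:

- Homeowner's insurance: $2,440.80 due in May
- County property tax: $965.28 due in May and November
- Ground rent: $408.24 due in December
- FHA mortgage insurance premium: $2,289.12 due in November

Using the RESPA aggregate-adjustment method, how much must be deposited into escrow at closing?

Cushion = 2 × $589.06 = $1,178.12
Trial balance (start $0, +$589.06 each month, − disbursements):
  Sep: +$589.06 → $589.06
  Oct: +$589.06 → $1,178.12
  Nov: +$589.06 − $3,254.40 → -$1,487.22
  Dec: +$589.06 − $408.24 → -$1,306.40
  Jan: +$589.06 → -$717.34
  Feb: +$589.06 → -$128.28
  Mar: +$589.06 → $460.78
  Apr: +$589.06 → $1,049.84
  May: +$589.06 − $3,406.08 → -$1,767.18
  Jun: +$589.06 → -$1,178.12
  Jul: +$589.06 → -$589.06
  Aug: +$589.06 → $0.00
Lowest trial balance = -$1,767.18 (May)
Initial deposit = cushion − low point = $1,178.12 − (-$1,767.18) = $2,945.30

$2,945.30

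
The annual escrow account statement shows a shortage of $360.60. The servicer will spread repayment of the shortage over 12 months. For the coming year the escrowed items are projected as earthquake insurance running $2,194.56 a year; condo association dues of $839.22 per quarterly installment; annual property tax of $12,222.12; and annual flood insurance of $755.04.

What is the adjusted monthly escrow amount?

Earthquake insurance: $2,194.56 annually
Condo association dues: $839.22 × 4 = $3,356.88 annually
Property tax: $12,222.12 annually
Flood insurance: $755.04 annually
Combined annual = $18,528.60
Monthly = $18,528.60 / 12 = $1,544.05
Shortage per month = $360.60 / 12 = $30.05
Adjusted monthly = $1,544.05 + $30.05 = $1,574.10

$1,574.10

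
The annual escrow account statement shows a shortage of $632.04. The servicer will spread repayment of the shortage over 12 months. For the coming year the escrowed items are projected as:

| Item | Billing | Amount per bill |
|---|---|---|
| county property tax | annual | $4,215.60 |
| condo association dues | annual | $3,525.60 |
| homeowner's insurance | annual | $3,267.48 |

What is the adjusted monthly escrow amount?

County property tax — $4,215.60 per year
Condo association dues — $3,525.60 per year
Homeowner's insurance — $3,267.48 per year
Total annual escrow = $4,215.60 + $3,525.60 + $3,267.48 = $11,008.68
Base monthly escrow = $11,008.68 ÷ 12 = $917.39
Shortage per month = $632.04 / 12 = $52.67
Adjusted monthly = $917.39 + $52.67 = $970.06

$970.06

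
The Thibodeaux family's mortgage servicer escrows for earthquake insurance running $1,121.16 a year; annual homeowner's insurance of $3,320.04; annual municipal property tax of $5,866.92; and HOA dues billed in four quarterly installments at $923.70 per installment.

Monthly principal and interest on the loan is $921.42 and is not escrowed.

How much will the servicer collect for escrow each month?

$1,166.91

Earthquake insurance: $1,121.16 annually
Homeowner's insurance: $3,320.04 annually
Municipal property tax: $5,866.92 annually
HOA dues: $923.70 × 4 = $3,694.80 annually
Total annual escrow = $14,002.92
Base monthly escrow = $14,002.92 ÷ 12 = $1,166.91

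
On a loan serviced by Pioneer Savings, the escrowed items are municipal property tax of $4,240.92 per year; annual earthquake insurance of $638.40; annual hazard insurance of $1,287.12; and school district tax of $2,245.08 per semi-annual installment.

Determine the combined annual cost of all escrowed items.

Municipal property tax = $4,240.92
Earthquake insurance = $638.40
Hazard insurance = $1,287.12
School district tax = $2,245.08 × 2 = $4,490.16
Yearly total = $4,240.92 + $638.40 + $1,287.12 + $4,490.16 = $10,656.60

$10,656.60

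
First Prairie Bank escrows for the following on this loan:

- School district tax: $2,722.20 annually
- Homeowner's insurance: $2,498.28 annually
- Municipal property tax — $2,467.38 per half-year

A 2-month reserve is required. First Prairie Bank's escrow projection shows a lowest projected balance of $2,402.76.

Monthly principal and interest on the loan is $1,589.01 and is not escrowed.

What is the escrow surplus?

$710.22

School district tax — $2,722.20
Homeowner's insurance — $2,498.28
Municipal property tax — $2,467.38 × 2 = $4,934.76
Total per year = $10,155.24
Monthly = $10,155.24 ÷ 12 = $846.27
Cushion = 2 × $846.27 = $1,692.54
Excess over cushion: $2,402.76 − $1,692.54 = $710.22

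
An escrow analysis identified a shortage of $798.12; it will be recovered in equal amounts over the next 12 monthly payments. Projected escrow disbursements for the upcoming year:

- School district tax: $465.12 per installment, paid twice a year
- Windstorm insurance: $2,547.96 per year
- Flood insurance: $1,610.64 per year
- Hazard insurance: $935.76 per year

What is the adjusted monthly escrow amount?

$568.56

School district tax = $465.12 × 2 = $930.24
Windstorm insurance = $2,547.96
Flood insurance = $1,610.64
Hazard insurance = $935.76
Combined annual = $930.24 + $2,547.96 + $1,610.64 + $935.76 = $6,024.60
Per month = $6,024.60 / 12 = $502.05
Shortage per month = $798.12 ÷ 12 = $66.51
New monthly escrow = $502.05 + $66.51 = $568.56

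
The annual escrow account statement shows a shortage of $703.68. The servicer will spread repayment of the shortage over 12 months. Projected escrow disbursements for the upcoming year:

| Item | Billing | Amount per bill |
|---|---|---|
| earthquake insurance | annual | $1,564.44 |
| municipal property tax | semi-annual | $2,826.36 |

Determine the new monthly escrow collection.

$660.07

Earthquake insurance: $1,564.44 per year
Municipal property tax: $2,826.36 × 2 = $5,652.72 per year
Total annual escrow = $1,564.44 + $5,652.72 = $7,217.16
Base monthly escrow = $7,217.16 ÷ 12 = $601.43
Shortage per month = $703.68 / 12 = $58.64
New monthly escrow = $601.43 + $58.64 = $660.07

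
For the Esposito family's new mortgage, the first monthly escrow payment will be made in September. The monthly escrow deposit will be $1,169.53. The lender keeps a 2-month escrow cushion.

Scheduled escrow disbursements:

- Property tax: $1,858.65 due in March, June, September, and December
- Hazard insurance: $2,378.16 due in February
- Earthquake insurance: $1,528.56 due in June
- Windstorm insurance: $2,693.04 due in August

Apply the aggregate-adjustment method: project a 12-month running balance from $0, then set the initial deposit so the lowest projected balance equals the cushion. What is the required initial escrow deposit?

Cushion = 2 × $1,169.53 = $2,339.06
Trial balance (start $0, +$1,169.53 each month, − disbursements):
  Sep: +$1,169.53 − $1,858.65 → -$689.12
  Oct: +$1,169.53 → $480.41
  Nov: +$1,169.53 → $1,649.94
  Dec: +$1,169.53 − $1,858.65 → $960.82
  Jan: +$1,169.53 → $2,130.35
  Feb: +$1,169.53 − $2,378.16 → $921.72
  Mar: +$1,169.53 − $1,858.65 → $232.60
  Apr: +$1,169.53 → $1,402.13
  May: +$1,169.53 → $2,571.66
  Jun: +$1,169.53 − $3,387.21 → $353.98
  Jul: +$1,169.53 → $1,523.51
  Aug: +$1,169.53 − $2,693.04 → $0.00
Lowest trial balance = -$689.12 (Sep)
Initial deposit = cushion − low point = $2,339.06 − (-$689.12) = $3,028.18

$3,028.18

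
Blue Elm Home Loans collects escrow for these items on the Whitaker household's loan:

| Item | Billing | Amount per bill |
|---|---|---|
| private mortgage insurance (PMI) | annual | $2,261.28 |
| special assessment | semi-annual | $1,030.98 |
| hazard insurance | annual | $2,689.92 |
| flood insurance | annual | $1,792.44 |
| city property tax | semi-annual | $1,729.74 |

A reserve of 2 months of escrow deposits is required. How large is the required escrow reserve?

Private mortgage insurance (PMI): $2,261.28 per year
Special assessment: $1,030.98 × 2 = $2,061.96 per year
Hazard insurance: $2,689.92 per year
Flood insurance: $1,792.44 per year
City property tax: $1,729.74 × 2 = $3,459.48 per year
Yearly total = $2,261.28 + $2,061.96 + $2,689.92 + $1,792.44 + $3,459.48 = $12,265.08
Per month = $12,265.08 ÷ 12 = $1,022.09
Required cushion = 2 × $1,022.09 = $2,044.18

$2,044.18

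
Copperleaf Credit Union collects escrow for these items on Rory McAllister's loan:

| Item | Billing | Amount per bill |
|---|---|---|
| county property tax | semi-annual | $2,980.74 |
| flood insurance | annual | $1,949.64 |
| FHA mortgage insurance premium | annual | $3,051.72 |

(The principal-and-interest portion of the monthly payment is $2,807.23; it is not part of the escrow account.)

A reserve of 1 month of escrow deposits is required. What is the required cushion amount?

County property tax = $2,980.74 × 2 = $5,961.48 per year
Flood insurance = $1,949.64 per year
FHA mortgage insurance premium = $3,051.72 per year
Total annual escrow = $5,961.48 + $1,949.64 + $3,051.72 = $10,962.84
Monthly = $10,962.84 / 12 = $913.57
Required cushion = 1 × $913.57 = $913.57

$913.57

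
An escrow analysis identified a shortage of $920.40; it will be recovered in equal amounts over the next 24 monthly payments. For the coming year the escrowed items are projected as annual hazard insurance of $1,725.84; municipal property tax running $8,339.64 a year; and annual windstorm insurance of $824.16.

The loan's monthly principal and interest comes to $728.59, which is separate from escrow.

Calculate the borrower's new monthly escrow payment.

Hazard insurance: $1,725.84/yr
Municipal property tax: $8,339.64/yr
Windstorm insurance: $824.16/yr
Total annual escrow = $10,889.64
Monthly escrow = $10,889.64 / 12 = $907.47
Monthly shortage recovery: $920.40 / 24 = $38.35
New monthly escrow = $907.47 + $38.35 = $945.82

$945.82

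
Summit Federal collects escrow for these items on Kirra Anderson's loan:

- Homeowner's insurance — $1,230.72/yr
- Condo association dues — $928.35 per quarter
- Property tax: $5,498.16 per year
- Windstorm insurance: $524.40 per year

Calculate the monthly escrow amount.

$913.89

Homeowner's insurance = $1,230.72/yr
Condo association dues = $928.35 × 4 = $3,713.40/yr
Property tax = $5,498.16/yr
Windstorm insurance = $524.40/yr
Annual escrow total = $10,966.68
Per month = $10,966.68 ÷ 12 = $913.89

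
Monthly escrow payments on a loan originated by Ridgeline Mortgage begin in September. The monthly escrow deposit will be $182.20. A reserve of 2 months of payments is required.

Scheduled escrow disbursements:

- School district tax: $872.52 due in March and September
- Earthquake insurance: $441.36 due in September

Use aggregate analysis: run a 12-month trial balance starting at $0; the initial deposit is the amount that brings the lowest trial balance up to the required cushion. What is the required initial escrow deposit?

$1,496.08

Cushion = 2 × $182.20 = $364.40
Trial balance (start $0, +$182.20 each month, − disbursements):
  Sep: +$182.20 − $1,313.88 → -$1,131.68
  Oct: +$182.20 → -$949.48
  Nov: +$182.20 → -$767.28
  Dec: +$182.20 → -$585.08
  Jan: +$182.20 → -$402.88
  Feb: +$182.20 → -$220.68
  Mar: +$182.20 − $872.52 → -$911.00
  Apr: +$182.20 → -$728.80
  May: +$182.20 → -$546.60
  Jun: +$182.20 → -$364.40
  Jul: +$182.20 → -$182.20
  Aug: +$182.20 → $0.00
Lowest trial balance = -$1,131.68 (Sep)
Initial deposit = cushion − low point = $364.40 − (-$1,131.68) = $1,496.08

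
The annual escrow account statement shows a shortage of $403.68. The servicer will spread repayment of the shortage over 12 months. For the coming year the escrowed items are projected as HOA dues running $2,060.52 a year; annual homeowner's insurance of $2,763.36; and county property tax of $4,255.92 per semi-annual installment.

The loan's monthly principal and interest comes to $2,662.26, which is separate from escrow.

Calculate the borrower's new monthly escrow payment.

HOA dues: $2,060.52 per year
Homeowner's insurance: $2,763.36 per year
County property tax: $4,255.92 × 2 = $8,511.84 per year
Total per year = $13,335.72
Per month = $13,335.72 / 12 = $1,111.31
Shortage spread = $403.68 ÷ 12 = $33.64/mo
Adjusted monthly = $1,111.31 + $33.64 = $1,144.95

$1,144.95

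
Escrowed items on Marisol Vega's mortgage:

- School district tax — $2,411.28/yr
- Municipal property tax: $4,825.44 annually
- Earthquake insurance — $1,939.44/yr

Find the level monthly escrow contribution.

$764.68

School district tax — $2,411.28
Municipal property tax — $4,825.44
Earthquake insurance — $1,939.44
Annual escrow total = $2,411.28 + $4,825.44 + $1,939.44 = $9,176.16
Per month = $9,176.16 ÷ 12 = $764.68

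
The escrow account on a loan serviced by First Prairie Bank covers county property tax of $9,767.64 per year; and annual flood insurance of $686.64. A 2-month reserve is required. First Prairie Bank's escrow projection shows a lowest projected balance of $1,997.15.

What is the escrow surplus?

County property tax: $9,767.64 per year
Flood insurance: $686.64 per year
Yearly total = $9,767.64 + $686.64 = $10,454.28
Monthly escrow = $10,454.28 ÷ 12 = $871.19
Required reserve = 2 × $871.19 = $1,742.38
Surplus = $1,997.15 − $1,742.38 = $254.77

$254.77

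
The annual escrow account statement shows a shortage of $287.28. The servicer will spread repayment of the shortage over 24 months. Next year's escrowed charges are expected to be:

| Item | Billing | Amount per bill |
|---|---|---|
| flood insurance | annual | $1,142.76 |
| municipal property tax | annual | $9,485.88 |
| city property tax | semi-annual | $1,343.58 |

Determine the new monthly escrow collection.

$1,121.62

Flood insurance = $1,142.76/yr
Municipal property tax = $9,485.88/yr
City property tax = $1,343.58 × 2 = $2,687.16/yr
Total per year = $13,315.80
Per month = $13,315.80 / 12 = $1,109.65
Shortage per month = $287.28 / 24 = $11.97
Adjusted monthly = $1,109.65 + $11.97 = $1,121.62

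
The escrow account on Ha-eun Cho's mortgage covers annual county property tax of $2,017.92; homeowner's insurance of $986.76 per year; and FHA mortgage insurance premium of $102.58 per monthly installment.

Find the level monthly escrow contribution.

County property tax — $2,017.92 annually
Homeowner's insurance — $986.76 annually
FHA mortgage insurance premium — $102.58 × 12 = $1,230.96 annually
Combined annual = $2,017.92 + $986.76 + $1,230.96 = $4,235.64
Monthly = $4,235.64 ÷ 12 = $352.97

$352.97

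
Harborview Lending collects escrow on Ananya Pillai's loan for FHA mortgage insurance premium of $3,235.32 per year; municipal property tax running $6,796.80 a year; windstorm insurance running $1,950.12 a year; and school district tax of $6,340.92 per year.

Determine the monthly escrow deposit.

$1,526.93

FHA mortgage insurance premium — $3,235.32
Municipal property tax — $6,796.80
Windstorm insurance — $1,950.12
School district tax — $6,340.92
Annual escrow total = $3,235.32 + $6,796.80 + $1,950.12 + $6,340.92 = $18,323.16
Base monthly escrow = $18,323.16 ÷ 12 = $1,526.93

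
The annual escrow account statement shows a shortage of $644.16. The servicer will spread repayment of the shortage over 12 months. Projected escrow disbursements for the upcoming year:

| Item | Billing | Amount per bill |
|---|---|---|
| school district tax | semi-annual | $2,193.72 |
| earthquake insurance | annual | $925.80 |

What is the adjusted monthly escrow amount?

School district tax — $2,193.72 × 2 = $4,387.44
Earthquake insurance — $925.80
Yearly total = $5,313.24
Base monthly escrow = $5,313.24 ÷ 12 = $442.77
Shortage spread = $644.16 ÷ 12 = $53.68/mo
Adjusted monthly = $442.77 + $53.68 = $496.45

$496.45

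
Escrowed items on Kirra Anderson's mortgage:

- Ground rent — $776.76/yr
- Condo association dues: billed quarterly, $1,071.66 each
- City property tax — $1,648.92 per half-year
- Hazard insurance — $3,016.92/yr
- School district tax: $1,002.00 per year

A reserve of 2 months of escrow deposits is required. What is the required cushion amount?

$2,063.36

Ground rent = $776.76 per year
Condo association dues = $1,071.66 × 4 = $4,286.64 per year
City property tax = $1,648.92 × 2 = $3,297.84 per year
Hazard insurance = $3,016.92 per year
School district tax = $1,002.00 per year
Yearly total = $776.76 + $4,286.64 + $3,297.84 + $3,016.92 + $1,002.00 = $12,380.16
Monthly escrow = $12,380.16 / 12 = $1,031.68
Reserve = 2 × $1,031.68 = $2,063.36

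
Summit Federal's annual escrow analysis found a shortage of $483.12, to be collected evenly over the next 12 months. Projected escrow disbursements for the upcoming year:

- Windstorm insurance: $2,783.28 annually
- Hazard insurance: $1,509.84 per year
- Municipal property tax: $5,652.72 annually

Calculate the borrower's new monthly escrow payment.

$869.08

Windstorm insurance — $2,783.28
Hazard insurance — $1,509.84
Municipal property tax — $5,652.72
Annual escrow total = $9,945.84
Per month = $9,945.84 ÷ 12 = $828.82
Shortage spread = $483.12 / 12 = $40.26/mo
Adjusted monthly = $828.82 + $40.26 = $869.08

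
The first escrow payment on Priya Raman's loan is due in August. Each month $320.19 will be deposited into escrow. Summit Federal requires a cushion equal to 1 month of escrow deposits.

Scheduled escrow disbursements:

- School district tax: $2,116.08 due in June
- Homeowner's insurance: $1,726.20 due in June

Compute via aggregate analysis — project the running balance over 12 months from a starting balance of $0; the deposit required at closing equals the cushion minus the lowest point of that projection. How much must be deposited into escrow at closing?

Cushion = 1 × $320.19 = $320.19
Trial balance (start $0, +$320.19 each month, − disbursements):
  Aug: +$320.19 → $320.19
  Sep: +$320.19 → $640.38
  Oct: +$320.19 → $960.57
  Nov: +$320.19 → $1,280.76
  Dec: +$320.19 → $1,600.95
  Jan: +$320.19 → $1,921.14
  Feb: +$320.19 → $2,241.33
  Mar: +$320.19 → $2,561.52
  Apr: +$320.19 → $2,881.71
  May: +$320.19 → $3,201.90
  Jun: +$320.19 − $3,842.28 → -$320.19
  Jul: +$320.19 → $0.00
Lowest trial balance = -$320.19 (Jun)
Initial deposit = cushion − low point = $320.19 − (-$320.19) = $640.38

$640.38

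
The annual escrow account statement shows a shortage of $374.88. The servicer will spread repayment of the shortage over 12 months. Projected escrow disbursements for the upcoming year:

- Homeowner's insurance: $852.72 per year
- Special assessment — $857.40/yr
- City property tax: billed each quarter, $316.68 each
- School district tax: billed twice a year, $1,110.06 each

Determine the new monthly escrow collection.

$464.32

Homeowner's insurance: $852.72
Special assessment: $857.40
City property tax: $316.68 × 4 = $1,266.72
School district tax: $1,110.06 × 2 = $2,220.12
Yearly total = $852.72 + $857.40 + $1,266.72 + $2,220.12 = $5,196.96
Monthly escrow = $5,196.96 / 12 = $433.08
Monthly shortage recovery: $374.88 / 12 = $31.24
Adjusted monthly = $433.08 + $31.24 = $464.32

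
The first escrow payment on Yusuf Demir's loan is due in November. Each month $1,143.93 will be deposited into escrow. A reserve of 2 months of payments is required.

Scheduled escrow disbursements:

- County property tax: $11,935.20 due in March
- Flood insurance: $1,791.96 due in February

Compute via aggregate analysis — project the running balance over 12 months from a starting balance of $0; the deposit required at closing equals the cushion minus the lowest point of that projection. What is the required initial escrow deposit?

Cushion = 2 × $1,143.93 = $2,287.86
Trial balance (start $0, +$1,143.93 each month, − disbursements):
  Nov: +$1,143.93 → $1,143.93
  Dec: +$1,143.93 → $2,287.86
  Jan: +$1,143.93 → $3,431.79
  Feb: +$1,143.93 − $1,791.96 → $2,783.76
  Mar: +$1,143.93 − $11,935.20 → -$8,007.51
  Apr: +$1,143.93 → -$6,863.58
  May: +$1,143.93 → -$5,719.65
  Jun: +$1,143.93 → -$4,575.72
  Jul: +$1,143.93 → -$3,431.79
  Aug: +$1,143.93 → -$2,287.86
  Sep: +$1,143.93 → -$1,143.93
  Oct: +$1,143.93 → $0.00
Lowest trial balance = -$8,007.51 (Mar)
Initial deposit = cushion − low point = $2,287.86 − (-$8,007.51) = $10,295.37

$10,295.37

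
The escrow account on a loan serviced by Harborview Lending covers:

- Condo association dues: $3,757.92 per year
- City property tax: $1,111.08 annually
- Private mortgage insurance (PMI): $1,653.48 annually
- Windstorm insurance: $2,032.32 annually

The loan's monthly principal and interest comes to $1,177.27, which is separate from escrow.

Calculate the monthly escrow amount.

$712.90

Condo association dues: $3,757.92/yr
City property tax: $1,111.08/yr
Private mortgage insurance (PMI): $1,653.48/yr
Windstorm insurance: $2,032.32/yr
Annual escrow total = $3,757.92 + $1,111.08 + $1,653.48 + $2,032.32 = $8,554.80
Monthly escrow = $8,554.80 ÷ 12 = $712.90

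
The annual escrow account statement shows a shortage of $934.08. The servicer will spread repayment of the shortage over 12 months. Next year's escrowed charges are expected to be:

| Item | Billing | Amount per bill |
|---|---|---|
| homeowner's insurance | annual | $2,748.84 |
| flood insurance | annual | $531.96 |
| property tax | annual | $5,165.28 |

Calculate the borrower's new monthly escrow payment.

$781.68

Homeowner's insurance: $2,748.84 per year
Flood insurance: $531.96 per year
Property tax: $5,165.28 per year
Yearly total = $2,748.84 + $531.96 + $5,165.28 = $8,446.08
Base monthly escrow = $8,446.08 / 12 = $703.84
Shortage per month = $934.08 / 12 = $77.84
Adjusted monthly = $703.84 + $77.84 = $781.68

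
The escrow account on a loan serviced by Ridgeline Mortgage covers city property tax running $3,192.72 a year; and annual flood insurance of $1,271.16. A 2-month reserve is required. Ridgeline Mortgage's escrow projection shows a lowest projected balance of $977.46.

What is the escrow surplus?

City property tax = $3,192.72
Flood insurance = $1,271.16
Total annual escrow = $3,192.72 + $1,271.16 = $4,463.88
Per month = $4,463.88 ÷ 12 = $371.99
Cushion = 2 × $371.99 = $743.98
Surplus = $977.46 − $743.98 = $233.48

$233.48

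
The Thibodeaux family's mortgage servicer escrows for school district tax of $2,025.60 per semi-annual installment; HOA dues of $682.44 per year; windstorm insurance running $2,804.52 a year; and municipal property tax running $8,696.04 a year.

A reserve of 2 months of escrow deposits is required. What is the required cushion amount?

$2,705.70

School district tax = $2,025.60 × 2 = $4,051.20
HOA dues = $682.44
Windstorm insurance = $2,804.52
Municipal property tax = $8,696.04
Total per year = $4,051.20 + $682.44 + $2,804.52 + $8,696.04 = $16,234.20
Base monthly escrow = $16,234.20 ÷ 12 = $1,352.85
Required cushion = 2 × $1,352.85 = $2,705.70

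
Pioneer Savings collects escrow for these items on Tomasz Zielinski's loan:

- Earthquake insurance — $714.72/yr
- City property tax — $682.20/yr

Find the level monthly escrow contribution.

$116.41

Earthquake insurance — $714.72
City property tax — $682.20
Total per year = $714.72 + $682.20 = $1,396.92
Base monthly escrow = $1,396.92 ÷ 12 = $116.41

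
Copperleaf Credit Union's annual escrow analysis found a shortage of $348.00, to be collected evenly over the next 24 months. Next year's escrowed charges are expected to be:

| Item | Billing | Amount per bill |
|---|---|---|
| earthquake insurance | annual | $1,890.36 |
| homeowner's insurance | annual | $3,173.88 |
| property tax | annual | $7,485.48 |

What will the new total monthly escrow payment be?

Earthquake insurance — $1,890.36 annually
Homeowner's insurance — $3,173.88 annually
Property tax — $7,485.48 annually
Total annual escrow = $1,890.36 + $3,173.88 + $7,485.48 = $12,549.72
Monthly = $12,549.72 ÷ 12 = $1,045.81
Shortage per month = $348.00 ÷ 24 = $14.50
New monthly escrow = $1,045.81 + $14.50 = $1,060.31

$1,060.31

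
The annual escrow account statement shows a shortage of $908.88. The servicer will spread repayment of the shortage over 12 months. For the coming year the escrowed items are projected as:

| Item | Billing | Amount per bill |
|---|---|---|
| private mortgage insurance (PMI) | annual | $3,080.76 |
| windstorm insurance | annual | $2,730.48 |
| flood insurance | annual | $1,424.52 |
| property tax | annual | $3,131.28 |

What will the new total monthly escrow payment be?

$939.66

Private mortgage insurance (PMI) = $3,080.76 per year
Windstorm insurance = $2,730.48 per year
Flood insurance = $1,424.52 per year
Property tax = $3,131.28 per year
Combined annual = $3,080.76 + $2,730.48 + $1,424.52 + $3,131.28 = $10,367.04
Per month = $10,367.04 / 12 = $863.92
Shortage per month = $908.88 ÷ 12 = $75.74
Adjusted monthly = $863.92 + $75.74 = $939.66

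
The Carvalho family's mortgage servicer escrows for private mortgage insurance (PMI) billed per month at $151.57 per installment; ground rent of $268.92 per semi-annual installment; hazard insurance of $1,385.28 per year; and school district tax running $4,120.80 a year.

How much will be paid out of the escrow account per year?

Private mortgage insurance (PMI): $151.57 × 12 = $1,818.84 annually
Ground rent: $268.92 × 2 = $537.84 annually
Hazard insurance: $1,385.28 annually
School district tax: $4,120.80 annually
Combined annual = $7,862.76

$7,862.76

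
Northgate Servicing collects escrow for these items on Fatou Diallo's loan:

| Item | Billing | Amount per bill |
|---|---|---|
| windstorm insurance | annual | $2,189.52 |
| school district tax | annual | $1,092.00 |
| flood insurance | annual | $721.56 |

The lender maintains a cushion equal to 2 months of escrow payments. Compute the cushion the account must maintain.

Windstorm insurance: $2,189.52 per year
School district tax: $1,092.00 per year
Flood insurance: $721.56 per year
Combined annual = $4,003.08
Monthly escrow = $4,003.08 / 12 = $333.59
Cushion = 2 × $333.59 = $667.18

$667.18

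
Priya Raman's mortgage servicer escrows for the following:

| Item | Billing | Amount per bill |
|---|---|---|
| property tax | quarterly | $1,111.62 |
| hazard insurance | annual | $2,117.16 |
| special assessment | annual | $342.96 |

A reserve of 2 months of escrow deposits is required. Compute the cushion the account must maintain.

$1,151.10

Property tax: $1,111.62 × 4 = $4,446.48 annually
Hazard insurance: $2,117.16 annually
Special assessment: $342.96 annually
Annual escrow total = $4,446.48 + $2,117.16 + $342.96 = $6,906.60
Monthly = $6,906.60 ÷ 12 = $575.55
Cushion = 2 × $575.55 = $1,151.10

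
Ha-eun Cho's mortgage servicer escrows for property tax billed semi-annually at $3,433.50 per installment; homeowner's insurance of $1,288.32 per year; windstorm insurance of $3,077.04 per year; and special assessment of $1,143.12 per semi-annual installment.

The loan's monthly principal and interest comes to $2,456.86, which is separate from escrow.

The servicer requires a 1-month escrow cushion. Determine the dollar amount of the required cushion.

Property tax: $3,433.50 × 2 = $6,867.00
Homeowner's insurance: $1,288.32
Windstorm insurance: $3,077.04
Special assessment: $1,143.12 × 2 = $2,286.24
Annual escrow total = $13,518.60
Base monthly escrow = $13,518.60 ÷ 12 = $1,126.55
Required cushion = 1 × $1,126.55 = $1,126.55

$1,126.55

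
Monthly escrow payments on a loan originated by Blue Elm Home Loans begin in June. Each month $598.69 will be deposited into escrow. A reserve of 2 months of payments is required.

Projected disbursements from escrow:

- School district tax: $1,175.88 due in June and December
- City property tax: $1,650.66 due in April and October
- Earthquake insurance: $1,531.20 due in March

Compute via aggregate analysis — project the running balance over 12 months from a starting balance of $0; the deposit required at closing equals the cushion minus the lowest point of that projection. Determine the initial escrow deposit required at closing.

$1,796.07

Cushion = 2 × $598.69 = $1,197.38
Trial balance (start $0, +$598.69 each month, − disbursements):
  Jun: +$598.69 − $1,175.88 → -$577.19
  Jul: +$598.69 → $21.50
  Aug: +$598.69 → $620.19
  Sep: +$598.69 → $1,218.88
  Oct: +$598.69 − $1,650.66 → $166.91
  Nov: +$598.69 → $765.60
  Dec: +$598.69 − $1,175.88 → $188.41
  Jan: +$598.69 → $787.10
  Feb: +$598.69 → $1,385.79
  Mar: +$598.69 − $1,531.20 → $453.28
  Apr: +$598.69 − $1,650.66 → -$598.69
  May: +$598.69 → $0.00
Lowest trial balance = -$598.69 (Apr)
Initial deposit = cushion − low point = $1,197.38 − (-$598.69) = $1,796.07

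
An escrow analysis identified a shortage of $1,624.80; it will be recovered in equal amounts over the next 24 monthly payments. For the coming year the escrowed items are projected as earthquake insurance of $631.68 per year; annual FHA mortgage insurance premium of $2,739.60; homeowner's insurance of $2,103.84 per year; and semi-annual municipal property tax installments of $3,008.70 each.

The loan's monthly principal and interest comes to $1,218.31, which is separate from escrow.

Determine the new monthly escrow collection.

Earthquake insurance: $631.68/yr
FHA mortgage insurance premium: $2,739.60/yr
Homeowner's insurance: $2,103.84/yr
Municipal property tax: $3,008.70 × 2 = $6,017.40/yr
Yearly total = $631.68 + $2,739.60 + $2,103.84 + $6,017.40 = $11,492.52
Base monthly escrow = $11,492.52 ÷ 12 = $957.71
Shortage spread = $1,624.80 / 24 = $67.70/mo
New monthly escrow = $957.71 + $67.70 = $1,025.41

$1,025.41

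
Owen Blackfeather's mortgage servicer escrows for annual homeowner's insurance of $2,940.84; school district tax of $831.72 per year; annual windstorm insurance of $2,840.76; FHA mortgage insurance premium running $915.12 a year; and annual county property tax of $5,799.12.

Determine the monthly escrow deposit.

Homeowner's insurance = $2,940.84 annually
School district tax = $831.72 annually
Windstorm insurance = $2,840.76 annually
FHA mortgage insurance premium = $915.12 annually
County property tax = $5,799.12 annually
Total per year = $2,940.84 + $831.72 + $2,840.76 + $915.12 + $5,799.12 = $13,327.56
Base monthly escrow = $13,327.56 / 12 = $1,110.63

$1,110.63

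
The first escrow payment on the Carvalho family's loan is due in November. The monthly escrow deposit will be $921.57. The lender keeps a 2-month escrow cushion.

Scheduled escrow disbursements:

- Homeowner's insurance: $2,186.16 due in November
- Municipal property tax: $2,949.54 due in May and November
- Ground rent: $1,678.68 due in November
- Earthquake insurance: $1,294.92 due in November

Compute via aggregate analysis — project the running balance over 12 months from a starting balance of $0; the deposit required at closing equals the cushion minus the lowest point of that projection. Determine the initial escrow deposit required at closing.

Cushion = 2 × $921.57 = $1,843.14
Trial balance (start $0, +$921.57 each month, − disbursements):
  Nov: +$921.57 − $8,109.30 → -$7,187.73
  Dec: +$921.57 → -$6,266.16
  Jan: +$921.57 → -$5,344.59
  Feb: +$921.57 → -$4,423.02
  Mar: +$921.57 → -$3,501.45
  Apr: +$921.57 → -$2,579.88
  May: +$921.57 − $2,949.54 → -$4,607.85
  Jun: +$921.57 → -$3,686.28
  Jul: +$921.57 → -$2,764.71
  Aug: +$921.57 → -$1,843.14
  Sep: +$921.57 → -$921.57
  Oct: +$921.57 → $0.00
Lowest trial balance = -$7,187.73 (Nov)
Initial deposit = cushion − low point = $1,843.14 − (-$7,187.73) = $9,030.87

$9,030.87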